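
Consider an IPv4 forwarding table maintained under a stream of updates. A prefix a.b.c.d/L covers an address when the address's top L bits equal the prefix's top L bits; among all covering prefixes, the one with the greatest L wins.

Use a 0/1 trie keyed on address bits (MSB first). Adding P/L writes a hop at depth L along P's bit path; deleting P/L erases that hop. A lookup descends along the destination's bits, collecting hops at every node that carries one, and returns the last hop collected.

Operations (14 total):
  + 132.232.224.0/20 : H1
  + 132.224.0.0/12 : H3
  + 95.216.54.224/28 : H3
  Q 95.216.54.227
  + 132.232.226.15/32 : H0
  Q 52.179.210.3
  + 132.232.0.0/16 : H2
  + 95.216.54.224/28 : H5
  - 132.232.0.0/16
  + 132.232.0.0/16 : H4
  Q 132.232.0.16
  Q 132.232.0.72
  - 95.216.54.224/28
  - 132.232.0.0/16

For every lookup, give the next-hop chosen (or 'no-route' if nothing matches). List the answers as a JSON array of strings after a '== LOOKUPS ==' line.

Trace:
  add 132.232.224.0/20 -> H1 at depth 20
  add 132.224.0.0/12 -> H3 at depth 12
  add 95.216.54.224/28 -> H3 at depth 28
  lookup 95.216.54.227: bits 0101111111011000001101101110 walk d0:-→d1:-→d2:-→d3:-→d4:-→d5:-→d6:-→d7:-→d8:-→d9:-→d10:-→d11:-→d12:-→d13:-→d14:-→d15:-→d16:-→d17:-→d18:-→d19:-→d20:-→d21:-→d22:-→d23:-→d24:-→d25:-→d26:-→d27:-→d28:H3 -> H3
  add 132.232.226.15/32 -> H0 at depth 32
  lookup 52.179.210.3: bits 0 walk d0:-→d1:- -> no-route
  add 132.232.0.0/16 -> H2 at depth 16
  add 95.216.54.224/28 -> H5 at depth 28
  - 132.232.0.0/16 clear@16
  add 132.232.0.0/16 -> H4 at depth 16
  lookup 132.232.0.16: bits 1000010011101000 walk d0:-→d1:-→d2:-→d3:-→d4:-→d5:-→d6:-→d7:-→d8:-→d9:-→d10:-→d11:-→d12:H3→d13:-→d14:-→d15:-→d16:H4 -> H4
  lookup 132.232.0.72: bits 1000010011101000 walk d0:-→d1:-→d2:-→d3:-→d4:-→d5:-→d6:-→d7:-→d8:-→d9:-→d10:-→d11:-→d12:H3→d13:-→d14:-→d15:-→d16:H4 -> H4
  - 95.216.54.224/28 clear@28
  - 132.232.0.0/16 clear@16

== LOOKUPS ==
["H3","no-route","H4","H4"]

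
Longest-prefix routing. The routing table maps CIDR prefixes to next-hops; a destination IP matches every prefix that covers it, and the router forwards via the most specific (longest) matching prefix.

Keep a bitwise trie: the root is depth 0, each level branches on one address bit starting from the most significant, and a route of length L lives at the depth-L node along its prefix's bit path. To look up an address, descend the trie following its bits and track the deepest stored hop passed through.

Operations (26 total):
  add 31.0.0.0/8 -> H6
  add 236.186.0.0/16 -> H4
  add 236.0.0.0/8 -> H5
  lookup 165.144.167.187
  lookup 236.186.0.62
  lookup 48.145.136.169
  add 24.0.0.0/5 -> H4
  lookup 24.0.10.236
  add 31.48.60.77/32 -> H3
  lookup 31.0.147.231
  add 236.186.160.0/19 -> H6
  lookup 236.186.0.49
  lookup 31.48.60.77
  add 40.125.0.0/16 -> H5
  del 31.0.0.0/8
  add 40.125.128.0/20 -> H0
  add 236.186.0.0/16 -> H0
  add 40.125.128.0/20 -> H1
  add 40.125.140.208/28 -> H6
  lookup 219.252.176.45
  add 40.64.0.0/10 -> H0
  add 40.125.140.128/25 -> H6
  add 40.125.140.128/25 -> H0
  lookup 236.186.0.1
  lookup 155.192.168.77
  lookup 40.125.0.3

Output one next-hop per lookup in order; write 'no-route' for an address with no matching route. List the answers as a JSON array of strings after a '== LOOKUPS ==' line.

Apply in order:
  add 31.0.0.0/8 -> H6 at depth 8
  add 236.186.0.0/16 -> H4 at depth 16
  add 236.0.0.0/8 -> H5 at depth 8
  Q 165.144.167.187: descend 1 ; hops seen [∅] ; pick no-route
  Q 236.186.0.62: descend 1110110010111010 ; hops seen [H5,H4] ; pick H4
  Q 48.145.136.169: descend 00 ; hops seen [∅] ; pick no-route
  add 24.0.0.0/5 -> H4 at depth 5
  Q 24.0.10.236: descend 00011 ; hops seen [H4] ; pick H4
  add 31.48.60.77/32 -> H3 at depth 32
  Q 31.0.147.231: descend 0001111100 ; hops seen [H4,H6] ; pick H6
  add 236.186.160.0/19 -> H6 at depth 19
  Q 236.186.0.49: descend 1110110010111010 ; hops seen [H5,H4] ; pick H4
  Q 31.48.60.77: descend 00011111001100000011110001001101 ; hops seen [H4,H6,H3] ; pick H3
  add 40.125.0.0/16 -> H5 at depth 16
  - 31.0.0.0/8 clear@8
  add 40.125.128.0/20 -> H0 at depth 20
  add 236.186.0.0/16 -> H0 at depth 16
  add 40.125.128.0/20 -> H1 at depth 20
  add 40.125.140.208/28 -> H6 at depth 28
  Q 219.252.176.45: descend 11 ; hops seen [∅] ; pick no-route
  add 40.64.0.0/10 -> H0 at depth 10
  add 40.125.140.128/25 -> H6 at depth 25
  add 40.125.140.128/25 -> H0 at depth 25
  Q 236.186.0.1: descend 1110110010111010 ; hops seen [H5,H0] ; pick H0
  Q 155.192.168.77: descend 1 ; hops seen [∅] ; pick no-route
  Q 40.125.0.3: descend 0010100001111101 ; hops seen [H0,H5] ; pick H5

== LOOKUPS ==
["no-route","H4","no-route","H4","H6","H4","H3","no-route","H0","no-route","H5"]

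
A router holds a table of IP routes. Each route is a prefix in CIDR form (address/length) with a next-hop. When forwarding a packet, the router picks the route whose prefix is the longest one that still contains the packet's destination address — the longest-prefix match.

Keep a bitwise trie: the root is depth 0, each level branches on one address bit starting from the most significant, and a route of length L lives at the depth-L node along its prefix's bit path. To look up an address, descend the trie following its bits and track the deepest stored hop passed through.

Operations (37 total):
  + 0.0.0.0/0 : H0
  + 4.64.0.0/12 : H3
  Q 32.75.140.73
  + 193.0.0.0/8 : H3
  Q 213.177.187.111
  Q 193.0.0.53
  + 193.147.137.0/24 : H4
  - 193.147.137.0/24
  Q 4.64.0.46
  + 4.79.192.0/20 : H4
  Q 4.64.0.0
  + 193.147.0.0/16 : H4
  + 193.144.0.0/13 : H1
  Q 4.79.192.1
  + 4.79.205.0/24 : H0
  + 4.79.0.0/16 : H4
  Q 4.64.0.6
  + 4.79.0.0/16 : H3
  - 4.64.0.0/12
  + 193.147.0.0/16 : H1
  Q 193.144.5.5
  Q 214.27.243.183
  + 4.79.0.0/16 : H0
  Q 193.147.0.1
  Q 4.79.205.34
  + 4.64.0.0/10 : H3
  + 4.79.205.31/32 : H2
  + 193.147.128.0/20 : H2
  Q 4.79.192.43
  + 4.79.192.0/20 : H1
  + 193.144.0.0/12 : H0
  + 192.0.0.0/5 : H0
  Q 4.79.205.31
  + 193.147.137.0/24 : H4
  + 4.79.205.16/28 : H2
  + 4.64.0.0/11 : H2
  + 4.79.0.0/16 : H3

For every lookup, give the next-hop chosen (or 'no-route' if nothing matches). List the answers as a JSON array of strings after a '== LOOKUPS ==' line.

Apply in order:
  + 0.0.0.0/0 (H0) depth=0
  + 4.64.0.0/12 (H3) depth=12
  ? 32.75.140.73  path d0:H0→d1:-→d2:-  best=H0
  + 193.0.0.0/8 (H3) depth=8
  ? 213.177.187.111  path d0:H0→d1:-→d2:-→d3:-  best=H0
  ? 193.0.0.53  path d0:H0→d1:-→d2:-→d3:-→d4:-→d5:-→d6:-→d7:-→d8:H3  best=H3
  + 193.147.137.0/24 (H4) depth=24
  - 193.147.137.0/24 clear@24
  ? 4.64.0.46  path d0:H0→d1:-→d2:-→d3:-→d4:-→d5:-→d6:-→d7:-→d8:-→d9:-→d10:-→d11:-→d12:H3  best=H3
  + 4.79.192.0/20 (H4) depth=20
  ? 4.64.0.0  path d0:H0→d1:-→d2:-→d3:-→d4:-→d5:-→d6:-→d7:-→d8:-→d9:-→d10:-→d11:-→d12:H3  best=H3
  + 193.147.0.0/16 (H4) depth=16
  + 193.144.0.0/13 (H1) depth=13
  ? 4.79.192.1  path d0:H0→d1:-→d2:-→d3:-→d4:-→d5:-→d6:-→d7:-→d8:-→d9:-→d10:-→d11:-→d12:H3→d13:-→d14:-→d15:-→d16:-→d17:-→d18:-→d19:-→d20:H4  best=H4
  + 4.79.205.0/24 (H0) depth=24
  + 4.79.0.0/16 (H4) depth=16
  ? 4.64.0.6  path d0:H0→d1:-→d2:-→d3:-→d4:-→d5:-→d6:-→d7:-→d8:-→d9:-→d10:-→d11:-→d12:H3  best=H3
  + 4.79.0.0/16 (H3) depth=16
  - 4.64.0.0/12 clear@12
  + 193.147.0.0/16 (H1) depth=16
  ? 193.144.5.5  path d0:H0→d1:-→d2:-→d3:-→d4:-→d5:-→d6:-→d7:-→d8:H3→d9:-→d10:-→d11:-→d12:-→d13:H1→d14:-  best=H1
  ? 214.27.243.183  path d0:H0→d1:-→d2:-→d3:-  best=H0
  + 4.79.0.0/16 (H0) depth=16
  ? 193.147.0.1  path d0:H0→d1:-→d2:-→d3:-→d4:-→d5:-→d6:-→d7:-→d8:H3→d9:-→d10:-→d11:-→d12:-→d13:H1→d14:-→d15:-→d16:H1  best=H1
  ? 4.79.205.34  path d0:H0→d1:-→d2:-→d3:-→d4:-→d5:-→d6:-→d7:-→d8:-→d9:-→d10:-→d11:-→d12:-→d13:-→d14:-→d15:-→d16:H0→d17:-→d18:-→d19:-→d20:H4→d21:-→d22:-→d23:-→d24:H0  best=H0
  + 4.64.0.0/10 (H3) depth=10
  + 4.79.205.31/32 (H2) depth=32
  + 193.147.128.0/20 (H2) depth=20
  ? 4.79.192.43  path d0:H0→d1:-→d2:-→d3:-→d4:-→d5:-→d6:-→d7:-→d8:-→d9:-→d10:H3→d11:-→d12:-→d13:-→d14:-→d15:-→d16:H0→d17:-→d18:-→d19:-→d20:H4  best=H4
  + 4.79.192.0/20 (H1) depth=20
  + 193.144.0.0/12 (H0) depth=12
  + 192.0.0.0/5 (H0) depth=5
  ? 4.79.205.31  path d0:H0→d1:-→d2:-→d3:-→d4:-→d5:-→d6:-→d7:-→d8:-→d9:-→d10:H3→d11:-→d12:-→d13:-→d14:-→d15:-→d16:H0→d17:-→d18:-→d19:-→d20:H1→d21:-→d22:-→d23:-→d24:H0→d25:-→d26:-→d27:-→d28:-→d29:-→d30:-→d31:-→d32:H2  best=H2
  + 193.147.137.0/24 (H4) depth=24
  + 4.79.205.16/28 (H2) depth=28
  + 4.64.0.0/11 (H2) depth=11
  + 4.79.0.0/16 (H3) depth=16

== LOOKUPS ==
["H0","H0","H3","H3","H3","H4","H3","H1","H0","H1","H0","H4","H2"]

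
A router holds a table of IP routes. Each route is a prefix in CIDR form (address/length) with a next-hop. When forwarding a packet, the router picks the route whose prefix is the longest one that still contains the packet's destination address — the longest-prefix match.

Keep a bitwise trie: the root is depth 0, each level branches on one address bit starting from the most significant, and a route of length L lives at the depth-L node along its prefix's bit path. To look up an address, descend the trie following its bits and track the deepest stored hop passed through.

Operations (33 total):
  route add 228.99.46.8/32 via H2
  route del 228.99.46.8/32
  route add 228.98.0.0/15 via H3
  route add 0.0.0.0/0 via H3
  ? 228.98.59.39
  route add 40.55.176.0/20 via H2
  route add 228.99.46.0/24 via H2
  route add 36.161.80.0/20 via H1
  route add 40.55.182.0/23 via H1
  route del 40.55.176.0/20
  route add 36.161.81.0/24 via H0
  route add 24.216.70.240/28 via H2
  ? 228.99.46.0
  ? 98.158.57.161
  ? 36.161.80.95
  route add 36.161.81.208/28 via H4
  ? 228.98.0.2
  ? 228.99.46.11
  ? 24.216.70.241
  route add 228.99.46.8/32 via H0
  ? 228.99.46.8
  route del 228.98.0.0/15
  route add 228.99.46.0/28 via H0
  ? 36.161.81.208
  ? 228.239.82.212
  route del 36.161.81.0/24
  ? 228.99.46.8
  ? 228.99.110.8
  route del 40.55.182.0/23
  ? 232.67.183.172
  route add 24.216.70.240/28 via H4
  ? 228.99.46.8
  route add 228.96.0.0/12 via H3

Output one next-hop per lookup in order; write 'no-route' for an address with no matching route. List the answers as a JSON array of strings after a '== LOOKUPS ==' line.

Apply in order:
  add 228.99.46.8/32 -> H2 at depth 32
  del 228.99.46.8/32 (clear depth 32)
  add 228.98.0.0/15 -> H3 at depth 15
  add 0.0.0.0/0 -> H3 at depth 0
  lookup 228.98.59.39: bits 111001000110001 walk d0:H3→d1:-→d2:-→d3:-→d4:-→d5:-→d6:-→d7:-→d8:-→d9:-→d10:-→d11:-→d12:-→d13:-→d14:-→d15:H3 -> H3
  add 40.55.176.0/20 -> H2 at depth 20
  add 228.99.46.0/24 -> H2 at depth 24
  add 36.161.80.0/20 -> H1 at depth 20
  add 40.55.182.0/23 -> H1 at depth 23
  del 40.55.176.0/20 (clear depth 20)
  add 36.161.81.0/24 -> H0 at depth 24
  add 24.216.70.240/28 -> H2 at depth 28
  lookup 228.99.46.0: bits 1110010001100011001011100000 walk d0:H3→d1:-→d2:-→d3:-→d4:-→d5:-→d6:-→d7:-→d8:-→d9:-→d10:-→d11:-→d12:-→d13:-→d14:-→d15:H3→d16:-→d17:-→d18:-→d19:-→d20:-→d21:-→d22:-→d23:-→d24:H2→d25:-→d26:-→d27:-→d28:- -> H2
  lookup 98.158.57.161: bits 0 walk d0:H3→d1:- -> H3
  lookup 36.161.80.95: bits 00100100101000010101000 walk d0:H3→d1:-→d2:-→d3:-→d4:-→d5:-→d6:-→d7:-→d8:-→d9:-→d10:-→d11:-→d12:-→d13:-→d14:-→d15:-→d16:-→d17:-→d18:-→d19:-→d20:H1→d21:-→d22:-→d23:- -> H1
  add 36.161.81.208/28 -> H4 at depth 28
  lookup 228.98.0.2: bits 111001000110001 walk d0:H3→d1:-→d2:-→d3:-→d4:-→d5:-→d6:-→d7:-→d8:-→d9:-→d10:-→d11:-→d12:-→d13:-→d14:-→d15:H3 -> H3
  lookup 228.99.46.11: bits 111001000110001100101110000010 walk d0:H3→d1:-→d2:-→d3:-→d4:-→d5:-→d6:-→d7:-→d8:-→d9:-→d10:-→d11:-→d12:-→d13:-→d14:-→d15:H3→d16:-→d17:-→d18:-→d19:-→d20:-→d21:-→d22:-→d23:-→d24:H2→d25:-→d26:-→d27:-→d28:-→d29:-→d30:- -> H2
  lookup 24.216.70.241: bits 0001100011011000010001101111 walk d0:H3→d1:-→d2:-→d3:-→d4:-→d5:-→d6:-→d7:-→d8:-→d9:-→d10:-→d11:-→d12:-→d13:-→d14:-→d15:-→d16:-→d17:-→d18:-→d19:-→d20:-→d21:-→d22:-→d23:-→d24:-→d25:-→d26:-→d27:-→d28:H2 -> H2
  add 228.99.46.8/32 -> H0 at depth 32
  lookup 228.99.46.8: bits 11100100011000110010111000001000 walk d0:H3→d1:-→d2:-→d3:-→d4:-→d5:-→d6:-→d7:-→d8:-→d9:-→d10:-→d11:-→d12:-→d13:-→d14:-→d15:H3→d16:-→d17:-→d18:-→d19:-→d20:-→d21:-→d22:-→d23:-→d24:H2→d25:-→d26:-→d27:-→d28:-→d29:-→d30:-→d31:-→d32:H0 -> H0
  del 228.98.0.0/15 (clear depth 15)
  add 228.99.46.0/28 -> H0 at depth 28
  lookup 36.161.81.208: bits 0010010010100001010100011101 walk d0:H3→d1:-→d2:-→d3:-→d4:-→d5:-→d6:-→d7:-→d8:-→d9:-→d10:-→d11:-→d12:-→d13:-→d14:-→d15:-→d16:-→d17:-→d18:-→d19:-→d20:H1→d21:-→d22:-→d23:-→d24:H0→d25:-→d26:-→d27:-→d28:H4 -> H4
  lookup 228.239.82.212: bits 11100100 walk d0:H3→d1:-→d2:-→d3:-→d4:-→d5:-→d6:-→d7:-→d8:- -> H3
  del 36.161.81.0/24 (clear depth 24)
  lookup 228.99.46.8: bits 11100100011000110010111000001000 walk d0:H3→d1:-→d2:-→d3:-→d4:-→d5:-→d6:-→d7:-→d8:-→d9:-→d10:-→d11:-→d12:-→d13:-→d14:-→d15:-→d16:-→d17:-→d18:-→d19:-→d20:-→d21:-→d22:-→d23:-→d24:H2→d25:-→d26:-→d27:-→d28:H0→d29:-→d30:-→d31:-→d32:H0 -> H0
  lookup 228.99.110.8: bits 11100100011000110 walk d0:H3→d1:-→d2:-→d3:-→d4:-→d5:-→d6:-→d7:-→d8:-→d9:-→d10:-→d11:-→d12:-→d13:-→d14:-→d15:-→d16:-→d17:- -> H3
  del 40.55.182.0/23 (clear depth 23)
  lookup 232.67.183.172: bits 1110 walk d0:H3→d1:-→d2:-→d3:-→d4:- -> H3
  add 24.216.70.240/28 -> H4 at depth 28
  lookup 228.99.46.8: bits 11100100011000110010111000001000 walk d0:H3→d1:-→d2:-→d3:-→d4:-→d5:-→d6:-→d7:-→d8:-→d9:-→d10:-→d11:-→d12:-→d13:-→d14:-→d15:-→d16:-→d17:-→d18:-→d19:-→d20:-→d21:-→d22:-→d23:-→d24:H2→d25:-→d26:-→d27:-→d28:H0→d29:-→d30:-→d31:-→d32:H0 -> H0
  add 228.96.0.0/12 -> H3 at depth 12

== LOOKUPS ==
["H3","H2","H3","H1","H3","H2","H2","H0","H4","H3","H0","H3","H3","H0"]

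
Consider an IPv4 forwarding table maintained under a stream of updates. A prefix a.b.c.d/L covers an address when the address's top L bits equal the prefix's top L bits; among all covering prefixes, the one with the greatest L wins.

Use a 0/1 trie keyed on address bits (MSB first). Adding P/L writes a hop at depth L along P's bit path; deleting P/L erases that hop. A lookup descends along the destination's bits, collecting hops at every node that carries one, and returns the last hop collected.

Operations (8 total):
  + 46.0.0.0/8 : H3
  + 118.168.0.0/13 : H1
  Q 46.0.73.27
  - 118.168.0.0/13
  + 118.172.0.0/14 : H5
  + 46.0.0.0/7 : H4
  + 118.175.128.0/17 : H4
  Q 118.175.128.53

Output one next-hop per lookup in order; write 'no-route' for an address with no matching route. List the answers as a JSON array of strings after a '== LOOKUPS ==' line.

Apply in order:
  add 46.0.0.0/8 -> H3 at depth 8
  add 118.168.0.0/13 -> H1 at depth 13
  lookup 46.0.73.27: bits 00101110 walk d0:-→d1:-→d2:-→d3:-→d4:-→d5:-→d6:-→d7:-→d8:H3 -> H3
  del 118.168.0.0/13 (clear depth 13)
  add 118.172.0.0/14 -> H5 at depth 14
  add 46.0.0.0/7 -> H4 at depth 7
  add 118.175.128.0/17 -> H4 at depth 17
  lookup 118.175.128.53: bits 01110110101011111 walk d0:-→d1:-→d2:-→d3:-→d4:-→d5:-→d6:-→d7:-→d8:-→d9:-→d10:-→d11:-→d12:-→d13:-→d14:H5→d15:-→d16:-→d17:H4 -> H4

== LOOKUPS ==
["H3","H4"]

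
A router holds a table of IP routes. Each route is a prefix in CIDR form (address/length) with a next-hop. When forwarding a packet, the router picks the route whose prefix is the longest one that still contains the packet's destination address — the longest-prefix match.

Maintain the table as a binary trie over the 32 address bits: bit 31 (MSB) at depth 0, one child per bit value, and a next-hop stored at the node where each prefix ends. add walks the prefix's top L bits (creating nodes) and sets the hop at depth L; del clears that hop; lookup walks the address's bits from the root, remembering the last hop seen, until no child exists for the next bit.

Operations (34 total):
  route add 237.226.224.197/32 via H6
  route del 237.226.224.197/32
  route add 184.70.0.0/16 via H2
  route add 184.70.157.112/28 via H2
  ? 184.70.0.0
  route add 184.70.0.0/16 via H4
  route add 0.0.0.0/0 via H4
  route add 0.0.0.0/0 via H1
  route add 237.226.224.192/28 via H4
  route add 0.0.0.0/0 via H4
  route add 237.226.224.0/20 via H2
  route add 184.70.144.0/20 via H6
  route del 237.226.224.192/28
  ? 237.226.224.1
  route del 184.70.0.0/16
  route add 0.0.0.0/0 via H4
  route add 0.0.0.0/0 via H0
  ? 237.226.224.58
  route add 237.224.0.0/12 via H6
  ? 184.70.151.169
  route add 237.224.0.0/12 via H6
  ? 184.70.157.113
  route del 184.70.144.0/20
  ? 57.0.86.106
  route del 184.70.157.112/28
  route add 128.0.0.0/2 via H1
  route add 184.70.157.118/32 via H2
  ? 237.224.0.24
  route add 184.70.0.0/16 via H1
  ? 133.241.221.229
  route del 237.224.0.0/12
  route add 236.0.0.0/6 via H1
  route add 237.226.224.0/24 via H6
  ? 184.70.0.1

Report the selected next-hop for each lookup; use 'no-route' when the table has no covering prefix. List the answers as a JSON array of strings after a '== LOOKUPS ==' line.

Apply in order:
  + 237.226.224.197/32 (H6) depth=32
  del 237.226.224.197/32 (clear depth 32)
  + 184.70.0.0/16 (H2) depth=16
  + 184.70.157.112/28 (H2) depth=28
  Q 184.70.0.0: descend 1011100001000110 ; hops seen [H2] ; pick H2
  + 184.70.0.0/16 (H4) depth=16
  + 0.0.0.0/0 (H4) depth=0
  + 0.0.0.0/0 (H1) depth=0
  + 237.226.224.192/28 (H4) depth=28
  + 0.0.0.0/0 (H4) depth=0
  + 237.226.224.0/20 (H2) depth=20
  + 184.70.144.0/20 (H6) depth=20
  del 237.226.224.192/28 (clear depth 28)
  Q 237.226.224.1: descend 111011011110001011100000 ; hops seen [H4,H2] ; pick H2
  del 184.70.0.0/16 (clear depth 16)
  + 0.0.0.0/0 (H4) depth=0
  + 0.0.0.0/0 (H0) depth=0
  Q 237.226.224.58: descend 111011011110001011100000 ; hops seen [H0,H2] ; pick H2
  + 237.224.0.0/12 (H6) depth=12
  Q 184.70.151.169: descend 10111000010001101001 ; hops seen [H0,H6] ; pick H6
  + 237.224.0.0/12 (H6) depth=12
  Q 184.70.157.113: descend 1011100001000110100111010111 ; hops seen [H0,H6,H2] ; pick H2
  del 184.70.144.0/20 (clear depth 20)
  Q 57.0.86.106: descend ε ; hops seen [H0] ; pick H0
  del 184.70.157.112/28 (clear depth 28)
  + 128.0.0.0/2 (H1) depth=2
  + 184.70.157.118/32 (H2) depth=32
  Q 237.224.0.24: descend 11101101111000 ; hops seen [H0,H6] ; pick H6
  + 184.70.0.0/16 (H1) depth=16
  Q 133.241.221.229: descend 10 ; hops seen [H0,H1] ; pick H1
  del 237.224.0.0/12 (clear depth 12)
  + 236.0.0.0/6 (H1) depth=6
  + 237.226.224.0/24 (H6) depth=24
  Q 184.70.0.1: descend 1011100001000110 ; hops seen [H0,H1,H1] ; pick H1

== LOOKUPS ==
["H2","H2","H2","H6","H2","H0","H6","H1","H1"]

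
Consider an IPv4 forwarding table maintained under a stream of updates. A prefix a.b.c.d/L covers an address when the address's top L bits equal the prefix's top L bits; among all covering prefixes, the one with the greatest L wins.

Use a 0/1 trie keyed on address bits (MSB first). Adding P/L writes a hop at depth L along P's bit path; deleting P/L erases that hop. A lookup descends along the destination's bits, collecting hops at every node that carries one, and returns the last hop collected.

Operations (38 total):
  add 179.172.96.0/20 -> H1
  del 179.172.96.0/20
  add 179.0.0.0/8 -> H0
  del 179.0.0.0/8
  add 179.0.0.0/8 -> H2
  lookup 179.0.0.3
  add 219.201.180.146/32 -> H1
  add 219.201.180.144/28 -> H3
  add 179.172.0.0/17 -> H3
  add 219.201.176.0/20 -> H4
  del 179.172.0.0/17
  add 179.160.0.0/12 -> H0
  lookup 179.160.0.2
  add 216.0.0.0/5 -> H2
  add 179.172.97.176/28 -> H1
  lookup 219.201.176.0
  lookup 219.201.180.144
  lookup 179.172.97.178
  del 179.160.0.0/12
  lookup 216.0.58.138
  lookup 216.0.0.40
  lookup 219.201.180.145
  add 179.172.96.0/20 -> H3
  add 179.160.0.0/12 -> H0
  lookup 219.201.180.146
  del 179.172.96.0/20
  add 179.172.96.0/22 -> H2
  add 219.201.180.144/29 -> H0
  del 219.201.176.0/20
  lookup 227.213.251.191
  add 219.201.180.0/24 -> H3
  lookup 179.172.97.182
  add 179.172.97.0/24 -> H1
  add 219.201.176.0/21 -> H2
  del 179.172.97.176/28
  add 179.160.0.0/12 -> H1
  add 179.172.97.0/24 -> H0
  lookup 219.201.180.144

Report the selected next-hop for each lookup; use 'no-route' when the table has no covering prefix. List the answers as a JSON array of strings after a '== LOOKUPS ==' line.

Apply in order:
  add 179.172.96.0/20 -> H1 at depth 20
  del 179.172.96.0/20 (clear depth 20)
  add 179.0.0.0/8 -> H0 at depth 8
  del 179.0.0.0/8 (clear depth 8)
  add 179.0.0.0/8 -> H2 at depth 8
  lookup 179.0.0.3: bits 10110011 walk d0:-→d1:-→d2:-→d3:-→d4:-→d5:-→d6:-→d7:-→d8:H2 -> H2
  add 219.201.180.146/32 -> H1 at depth 32
  add 219.201.180.144/28 -> H3 at depth 28
  add 179.172.0.0/17 -> H3 at depth 17
  add 219.201.176.0/20 -> H4 at depth 20
  del 179.172.0.0/17 (clear depth 17)
  add 179.160.0.0/12 -> H0 at depth 12
  lookup 179.160.0.2: bits 101100111010 walk d0:-→d1:-→d2:-→d3:-→d4:-→d5:-→d6:-→d7:-→d8:H2→d9:-→d10:-→d11:-→d12:H0 -> H0
  add 216.0.0.0/5 -> H2 at depth 5
  add 179.172.97.176/28 -> H1 at depth 28
  lookup 219.201.176.0: bits 110110111100100110110 walk d0:-→d1:-→d2:-→d3:-→d4:-→d5:H2→d6:-→d7:-→d8:-→d9:-→d10:-→d11:-→d12:-→d13:-→d14:-→d15:-→d16:-→d17:-→d18:-→d19:-→d20:H4→d21:- -> H4
  lookup 219.201.180.144: bits 110110111100100110110100100100 walk d0:-→d1:-→d2:-→d3:-→d4:-→d5:H2→d6:-→d7:-→d8:-→d9:-→d10:-→d11:-→d12:-→d13:-→d14:-→d15:-→d16:-→d17:-→d18:-→d19:-→d20:H4→d21:-→d22:-→d23:-→d24:-→d25:-→d26:-→d27:-→d28:H3→d29:-→d30:- -> H3
  lookup 179.172.97.178: bits 1011001110101100011000011011 walk d0:-→d1:-→d2:-→d3:-→d4:-→d5:-→d6:-→d7:-→d8:H2→d9:-→d10:-→d11:-→d12:H0→d13:-→d14:-→d15:-→d16:-→d17:-→d18:-→d19:-→d20:-→d21:-→d22:-→d23:-→d24:-→d25:-→d26:-→d27:-→d28:H1 -> H1
  del 179.160.0.0/12 (clear depth 12)
  lookup 216.0.58.138: bits 110110 walk d0:-→d1:-→d2:-→d3:-→d4:-→d5:H2→d6:- -> H2
  lookup 216.0.0.40: bits 110110 walk d0:-→d1:-→d2:-→d3:-→d4:-→d5:H2→d6:- -> H2
  lookup 219.201.180.145: bits 110110111100100110110100100100 walk d0:-→d1:-→d2:-→d3:-→d4:-→d5:H2→d6:-→d7:-→d8:-→d9:-→d10:-→d11:-→d12:-→d13:-→d14:-→d15:-→d16:-→d17:-→d18:-→d19:-→d20:H4→d21:-→d22:-→d23:-→d24:-→d25:-→d26:-→d27:-→d28:H3→d29:-→d30:- -> H3
  add 179.172.96.0/20 -> H3 at depth 20
  add 179.160.0.0/12 -> H0 at depth 12
  lookup 219.201.180.146: bits 11011011110010011011010010010010 walk d0:-→d1:-→d2:-→d3:-→d4:-→d5:H2→d6:-→d7:-→d8:-→d9:-→d10:-→d11:-→d12:-→d13:-→d14:-→d15:-→d16:-→d17:-→d18:-→d19:-→d20:H4→d21:-→d22:-→d23:-→d24:-→d25:-→d26:-→d27:-→d28:H3→d29:-→d30:-→d31:-→d32:H1 -> H1
  del 179.172.96.0/20 (clear depth 20)
  add 179.172.96.0/22 -> H2 at depth 22
  add 219.201.180.144/29 -> H0 at depth 29
  del 219.201.176.0/20 (clear depth 20)
  lookup 227.213.251.191: bits 11 walk d0:-→d1:-→d2:- -> no-route
  add 219.201.180.0/24 -> H3 at depth 24
  lookup 179.172.97.182: bits 1011001110101100011000011011 walk d0:-→d1:-→d2:-→d3:-→d4:-→d5:-→d6:-→d7:-→d8:H2→d9:-→d10:-→d11:-→d12:H0→d13:-→d14:-→d15:-→d16:-→d17:-→d18:-→d19:-→d20:-→d21:-→d22:H2→d23:-→d24:-→d25:-→d26:-→d27:-→d28:H1 -> H1
  add 179.172.97.0/24 -> H1 at depth 24
  add 219.201.176.0/21 -> H2 at depth 21
  del 179.172.97.176/28 (clear depth 28)
  add 179.160.0.0/12 -> H1 at depth 12
  add 179.172.97.0/24 -> H0 at depth 24
  lookup 219.201.180.144: bits 110110111100100110110100100100 walk d0:-→d1:-→d2:-→d3:-→d4:-→d5:H2→d6:-→d7:-→d8:-→d9:-→d10:-→d11:-→d12:-→d13:-→d14:-→d15:-→d16:-→d17:-→d18:-→d19:-→d20:-→d21:H2→d22:-→d23:-→d24:H3→d25:-→d26:-→d27:-→d28:H3→d29:H0→d30:- -> H0

== LOOKUPS ==
["H2","H0","H4","H3","H1","H2","H2","H3","H1","no-route","H1","H0"]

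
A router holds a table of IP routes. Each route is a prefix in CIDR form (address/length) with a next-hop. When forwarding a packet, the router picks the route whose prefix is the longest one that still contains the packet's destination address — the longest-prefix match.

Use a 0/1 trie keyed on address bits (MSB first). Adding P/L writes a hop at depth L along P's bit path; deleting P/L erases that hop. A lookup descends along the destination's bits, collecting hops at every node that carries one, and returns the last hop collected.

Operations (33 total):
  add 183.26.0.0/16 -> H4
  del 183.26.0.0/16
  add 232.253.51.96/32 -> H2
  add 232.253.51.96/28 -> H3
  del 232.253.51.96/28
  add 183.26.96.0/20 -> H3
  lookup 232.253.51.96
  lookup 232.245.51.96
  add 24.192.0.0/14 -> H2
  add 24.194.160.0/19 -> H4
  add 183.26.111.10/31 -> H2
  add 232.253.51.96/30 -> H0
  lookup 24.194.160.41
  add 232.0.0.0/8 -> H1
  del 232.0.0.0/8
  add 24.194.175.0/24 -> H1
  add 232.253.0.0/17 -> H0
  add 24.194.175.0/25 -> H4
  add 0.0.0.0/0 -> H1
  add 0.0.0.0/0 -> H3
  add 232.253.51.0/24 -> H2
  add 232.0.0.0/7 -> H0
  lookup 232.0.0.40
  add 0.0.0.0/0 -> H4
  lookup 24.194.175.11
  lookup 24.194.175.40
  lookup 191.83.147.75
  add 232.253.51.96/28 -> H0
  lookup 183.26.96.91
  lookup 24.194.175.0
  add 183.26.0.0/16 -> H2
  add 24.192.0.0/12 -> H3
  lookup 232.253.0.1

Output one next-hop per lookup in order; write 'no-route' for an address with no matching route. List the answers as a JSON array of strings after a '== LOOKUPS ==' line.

Process each operation:
  add 183.26.0.0/16 -> H4 at depth 16
  del 183.26.0.0/16 (clear depth 16)
  add 232.253.51.96/32 -> H2 at depth 32
  add 232.253.51.96/28 -> H3 at depth 28
  del 232.253.51.96/28 (clear depth 28)
  add 183.26.96.0/20 -> H3 at depth 20
  lookup 232.253.51.96: bits 11101000111111010011001101100000 walk d0:-→d1:-→d2:-→d3:-→d4:-→d5:-→d6:-→d7:-→d8:-→d9:-→d10:-→d11:-→d12:-→d13:-→d14:-→d15:-→d16:-→d17:-→d18:-→d19:-→d20:-→d21:-→d22:-→d23:-→d24:-→d25:-→d26:-→d27:-→d28:-→d29:-→d30:-→d31:-→d32:H2 -> H2
  lookup 232.245.51.96: bits 111010001111 walk d0:-→d1:-→d2:-→d3:-→d4:-→d5:-→d6:-→d7:-→d8:-→d9:-→d10:-→d11:-→d12:- -> no-route
  add 24.192.0.0/14 -> H2 at depth 14
  add 24.194.160.0/19 -> H4 at depth 19
  add 183.26.111.10/31 -> H2 at depth 31
  add 232.253.51.96/30 -> H0 at depth 30
  lookup 24.194.160.41: bits 0001100011000010101 walk d0:-→d1:-→d2:-→d3:-→d4:-→d5:-→d6:-→d7:-→d8:-→d9:-→d10:-→d11:-→d12:-→d13:-→d14:H2→d15:-→d16:-→d17:-→d18:-→d19:H4 -> H4
  add 232.0.0.0/8 -> H1 at depth 8
  del 232.0.0.0/8 (clear depth 8)
  add 24.194.175.0/24 -> H1 at depth 24
  add 232.253.0.0/17 -> H0 at depth 17
  add 24.194.175.0/25 -> H4 at depth 25
  add 0.0.0.0/0 -> H1 at depth 0
  add 0.0.0.0/0 -> H3 at depth 0
  add 232.253.51.0/24 -> H2 at depth 24
  add 232.0.0.0/7 -> H0 at depth 7
  lookup 232.0.0.40: bits 11101000 walk d0:H3→d1:-→d2:-→d3:-→d4:-→d5:-→d6:-→d7:H0→d8:- -> H0
  add 0.0.0.0/0 -> H4 at depth 0
  lookup 24.194.175.11: bits 0001100011000010101011110 walk d0:H4→d1:-→d2:-→d3:-→d4:-→d5:-→d6:-→d7:-→d8:-→d9:-→d10:-→d11:-→d12:-→d13:-→d14:H2→d15:-→d16:-→d17:-→d18:-→d19:H4→d20:-→d21:-→d22:-→d23:-→d24:H1→d25:H4 -> H4
  lookup 24.194.175.40: bits 0001100011000010101011110 walk d0:H4→d1:-→d2:-→d3:-→d4:-→d5:-→d6:-→d7:-→d8:-→d9:-→d10:-→d11:-→d12:-→d13:-→d14:H2→d15:-→d16:-→d17:-→d18:-→d19:H4→d20:-→d21:-→d22:-→d23:-→d24:H1→d25:H4 -> H4
  lookup 191.83.147.75: bits 1011 walk d0:H4→d1:-→d2:-→d3:-→d4:- -> H4
  add 232.253.51.96/28 -> H0 at depth 28
  lookup 183.26.96.91: bits 10110111000110100110 walk d0:H4→d1:-→d2:-→d3:-→d4:-→d5:-→d6:-→d7:-→d8:-→d9:-→d10:-→d11:-→d12:-→d13:-→d14:-→d15:-→d16:-→d17:-→d18:-→d19:-→d20:H3 -> H3
  lookup 24.194.175.0: bits 0001100011000010101011110 walk d0:H4→d1:-→d2:-→d3:-→d4:-→d5:-→d6:-→d7:-→d8:-→d9:-→d10:-→d11:-→d12:-→d13:-→d14:H2→d15:-→d16:-→d17:-→d18:-→d19:H4→d20:-→d21:-→d22:-→d23:-→d24:H1→d25:H4 -> H4
  add 183.26.0.0/16 -> H2 at depth 16
  add 24.192.0.0/12 -> H3 at depth 12
  lookup 232.253.0.1: bits 111010001111110100 walk d0:H4→d1:-→d2:-→d3:-→d4:-→d5:-→d6:-→d7:H0→d8:-→d9:-→d10:-→d11:-→d12:-→d13:-→d14:-→d15:-→d16:-→d17:H0→d18:- -> H0

== LOOKUPS ==
["H2","no-route","H4","H0","H4","H4","H4","H3","H4","H0"]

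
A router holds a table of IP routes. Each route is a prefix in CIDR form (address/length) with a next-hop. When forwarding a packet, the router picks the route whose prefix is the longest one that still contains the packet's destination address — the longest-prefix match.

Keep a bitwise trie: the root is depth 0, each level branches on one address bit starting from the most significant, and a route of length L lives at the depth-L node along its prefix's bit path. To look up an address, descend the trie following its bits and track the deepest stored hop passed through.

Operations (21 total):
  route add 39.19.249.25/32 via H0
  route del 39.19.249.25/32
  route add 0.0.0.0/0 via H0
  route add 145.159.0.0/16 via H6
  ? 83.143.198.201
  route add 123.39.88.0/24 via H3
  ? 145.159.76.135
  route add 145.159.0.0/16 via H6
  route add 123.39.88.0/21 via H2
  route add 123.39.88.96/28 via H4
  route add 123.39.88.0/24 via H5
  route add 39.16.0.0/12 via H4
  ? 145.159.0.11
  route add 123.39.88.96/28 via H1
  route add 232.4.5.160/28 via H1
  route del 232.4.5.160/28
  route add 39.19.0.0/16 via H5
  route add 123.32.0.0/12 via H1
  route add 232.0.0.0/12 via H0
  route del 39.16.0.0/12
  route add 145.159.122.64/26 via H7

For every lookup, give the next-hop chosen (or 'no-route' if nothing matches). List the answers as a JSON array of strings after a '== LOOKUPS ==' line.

Process each operation:
  + 39.19.249.25/32 (H0) depth=32
  - 39.19.249.25/32 clear@32
  + 0.0.0.0/0 (H0) depth=0
  + 145.159.0.0/16 (H6) depth=16
  Q 83.143.198.201: descend 0 ; hops seen [H0] ; pick H0
  + 123.39.88.0/24 (H3) depth=24
  Q 145.159.76.135: descend 1001000110011111 ; hops seen [H0,H6] ; pick H6
  + 145.159.0.0/16 (H6) depth=16
  + 123.39.88.0/21 (H2) depth=21
  + 123.39.88.96/28 (H4) depth=28
  + 123.39.88.0/24 (H5) depth=24
  + 39.16.0.0/12 (H4) depth=12
  Q 145.159.0.11: descend 1001000110011111 ; hops seen [H0,H6] ; pick H6
  + 123.39.88.96/28 (H1) depth=28
  + 232.4.5.160/28 (H1) depth=28
  - 232.4.5.160/28 clear@28
  + 39.19.0.0/16 (H5) depth=16
  + 123.32.0.0/12 (H1) depth=12
  + 232.0.0.0/12 (H0) depth=12
  - 39.16.0.0/12 clear@12
  + 145.159.122.64/26 (H7) depth=26

== LOOKUPS ==
["H0","H6","H6"]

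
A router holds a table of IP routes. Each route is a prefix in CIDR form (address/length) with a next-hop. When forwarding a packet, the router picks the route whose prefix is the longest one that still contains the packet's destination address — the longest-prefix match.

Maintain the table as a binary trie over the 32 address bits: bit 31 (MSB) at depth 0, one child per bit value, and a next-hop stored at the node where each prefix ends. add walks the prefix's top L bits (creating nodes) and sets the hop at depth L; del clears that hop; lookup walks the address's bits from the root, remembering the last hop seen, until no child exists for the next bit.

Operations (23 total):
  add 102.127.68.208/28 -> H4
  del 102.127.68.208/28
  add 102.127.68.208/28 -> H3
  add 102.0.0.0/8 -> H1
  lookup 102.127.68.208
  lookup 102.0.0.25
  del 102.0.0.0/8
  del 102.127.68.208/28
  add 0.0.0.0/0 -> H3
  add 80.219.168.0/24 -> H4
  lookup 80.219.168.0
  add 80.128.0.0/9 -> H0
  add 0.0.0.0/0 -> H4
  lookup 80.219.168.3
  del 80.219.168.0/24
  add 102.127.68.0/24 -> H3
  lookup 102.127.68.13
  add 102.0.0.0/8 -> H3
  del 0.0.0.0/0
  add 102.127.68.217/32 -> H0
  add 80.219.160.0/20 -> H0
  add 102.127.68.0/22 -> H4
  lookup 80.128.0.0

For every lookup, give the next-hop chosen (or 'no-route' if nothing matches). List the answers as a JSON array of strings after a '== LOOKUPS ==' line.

Apply in order:
  + 102.127.68.208/28 (H4) depth=28
  del 102.127.68.208/28 (clear depth 28)
  + 102.127.68.208/28 (H3) depth=28
  + 102.0.0.0/8 (H1) depth=8
  lookup 102.127.68.208: bits 0110011001111111010001001101 walk d0:-→d1:-→d2:-→d3:-→d4:-→d5:-→d6:-→d7:-→d8:H1→d9:-→d10:-→d11:-→d12:-→d13:-→d14:-→d15:-→d16:-→d17:-→d18:-→d19:-→d20:-→d21:-→d22:-→d23:-→d24:-→d25:-→d26:-→d27:-→d28:H3 -> H3
  lookup 102.0.0.25: bits 011001100 walk d0:-→d1:-→d2:-→d3:-→d4:-→d5:-→d6:-→d7:-→d8:H1→d9:- -> H1
  del 102.0.0.0/8 (clear depth 8)
  del 102.127.68.208/28 (clear depth 28)
  + 0.0.0.0/0 (H3) depth=0
  + 80.219.168.0/24 (H4) depth=24
  lookup 80.219.168.0: bits 010100001101101110101000 walk d0:H3→d1:-→d2:-→d3:-→d4:-→d5:-→d6:-→d7:-→d8:-→d9:-→d10:-→d11:-→d12:-→d13:-→d14:-→d15:-→d16:-→d17:-→d18:-→d19:-→d20:-→d21:-→d22:-→d23:-→d24:H4 -> H4
  + 80.128.0.0/9 (H0) depth=9
  + 0.0.0.0/0 (H4) depth=0
  lookup 80.219.168.3: bits 010100001101101110101000 walk d0:H4→d1:-→d2:-→d3:-→d4:-→d5:-→d6:-→d7:-→d8:-→d9:H0→d10:-→d11:-→d12:-→d13:-→d14:-→d15:-→d16:-→d17:-→d18:-→d19:-→d20:-→d21:-→d22:-→d23:-→d24:H4 -> H4
  del 80.219.168.0/24 (clear depth 24)
  + 102.127.68.0/24 (H3) depth=24
  lookup 102.127.68.13: bits 011001100111111101000100 walk d0:H4→d1:-→d2:-→d3:-→d4:-→d5:-→d6:-→d7:-→d8:-→d9:-→d10:-→d11:-→d12:-→d13:-→d14:-→d15:-→d16:-→d17:-→d18:-→d19:-→d20:-→d21:-→d22:-→d23:-→d24:H3 -> H3
  + 102.0.0.0/8 (H3) depth=8
  del 0.0.0.0/0 (clear depth 0)
  + 102.127.68.217/32 (H0) depth=32
  + 80.219.160.0/20 (H0) depth=20
  + 102.127.68.0/22 (H4) depth=22
  lookup 80.128.0.0: bits 010100001 walk d0:-→d1:-→d2:-→d3:-→d4:-→d5:-→d6:-→d7:-→d8:-→d9:H0 -> H0

== LOOKUPS ==
["H3","H1","H4","H4","H3","H0"]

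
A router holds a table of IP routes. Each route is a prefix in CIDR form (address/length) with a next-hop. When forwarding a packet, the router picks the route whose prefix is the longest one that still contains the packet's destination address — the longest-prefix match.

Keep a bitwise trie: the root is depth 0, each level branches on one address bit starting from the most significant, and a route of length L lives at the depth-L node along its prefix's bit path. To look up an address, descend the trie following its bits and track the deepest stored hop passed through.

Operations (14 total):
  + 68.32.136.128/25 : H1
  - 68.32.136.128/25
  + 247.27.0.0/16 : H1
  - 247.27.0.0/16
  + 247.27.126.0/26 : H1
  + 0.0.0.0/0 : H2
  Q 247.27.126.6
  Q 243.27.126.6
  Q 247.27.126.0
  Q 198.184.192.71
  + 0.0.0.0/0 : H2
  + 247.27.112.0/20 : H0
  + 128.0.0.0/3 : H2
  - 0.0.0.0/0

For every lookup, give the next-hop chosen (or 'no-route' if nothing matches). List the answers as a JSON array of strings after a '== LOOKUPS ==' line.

Process each operation:
  add 68.32.136.128/25 -> H1 at depth 25
  del 68.32.136.128/25 (clear depth 25)
  add 247.27.0.0/16 -> H1 at depth 16
  del 247.27.0.0/16 (clear depth 16)
  add 247.27.126.0/26 -> H1 at depth 26
  add 0.0.0.0/0 -> H2 at depth 0
  lookup 247.27.126.6: bits 11110111000110110111111000 walk d0:H2→d1:-→d2:-→d3:-→d4:-→d5:-→d6:-→d7:-→d8:-→d9:-→d10:-→d11:-→d12:-→d13:-→d14:-→d15:-→d16:-→d17:-→d18:-→d19:-→d20:-→d21:-→d22:-→d23:-→d24:-→d25:-→d26:H1 -> H1
  lookup 243.27.126.6: bits 11110 walk d0:H2→d1:-→d2:-→d3:-→d4:-→d5:- -> H2
  lookup 247.27.126.0: bits 11110111000110110111111000 walk d0:H2→d1:-→d2:-→d3:-→d4:-→d5:-→d6:-→d7:-→d8:-→d9:-→d10:-→d11:-→d12:-→d13:-→d14:-→d15:-→d16:-→d17:-→d18:-→d19:-→d20:-→d21:-→d22:-→d23:-→d24:-→d25:-→d26:H1 -> H1
  lookup 198.184.192.71: bits 11 walk d0:H2→d1:-→d2:- -> H2
  add 0.0.0.0/0 -> H2 at depth 0
  add 247.27.112.0/20 -> H0 at depth 20
  add 128.0.0.0/3 -> H2 at depth 3
  del 0.0.0.0/0 (clear depth 0)

== LOOKUPS ==
["H1","H2","H1","H2"]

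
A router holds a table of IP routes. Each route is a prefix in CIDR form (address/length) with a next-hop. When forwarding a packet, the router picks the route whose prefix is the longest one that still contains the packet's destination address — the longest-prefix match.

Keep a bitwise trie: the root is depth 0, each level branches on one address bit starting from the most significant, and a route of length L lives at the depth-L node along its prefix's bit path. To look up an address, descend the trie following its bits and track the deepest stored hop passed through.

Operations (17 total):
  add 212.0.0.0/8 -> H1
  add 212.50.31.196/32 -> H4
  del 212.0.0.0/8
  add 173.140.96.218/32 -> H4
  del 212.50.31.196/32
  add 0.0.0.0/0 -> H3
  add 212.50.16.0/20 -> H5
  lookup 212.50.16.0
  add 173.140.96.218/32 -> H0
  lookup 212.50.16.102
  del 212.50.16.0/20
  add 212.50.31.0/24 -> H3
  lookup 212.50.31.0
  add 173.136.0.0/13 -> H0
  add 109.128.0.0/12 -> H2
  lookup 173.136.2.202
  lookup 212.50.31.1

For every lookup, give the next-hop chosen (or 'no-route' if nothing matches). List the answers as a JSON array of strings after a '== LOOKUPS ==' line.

Process each operation:
  add 212.0.0.0/8 -> H1 at depth 8
  add 212.50.31.196/32 -> H4 at depth 32
  - 212.0.0.0/8 clear@8
  add 173.140.96.218/32 -> H4 at depth 32
  - 212.50.31.196/32 clear@32
  add 0.0.0.0/0 -> H3 at depth 0
  add 212.50.16.0/20 -> H5 at depth 20
  Q 212.50.16.0: descend 11010100001100100001 ; hops seen [H3,H5] ; pick H5
  add 173.140.96.218/32 -> H0 at depth 32
  Q 212.50.16.102: descend 11010100001100100001 ; hops seen [H3,H5] ; pick H5
  - 212.50.16.0/20 clear@20
  add 212.50.31.0/24 -> H3 at depth 24
  Q 212.50.31.0: descend 110101000011001000011111 ; hops seen [H3,H3] ; pick H3
  add 173.136.0.0/13 -> H0 at depth 13
  add 109.128.0.0/12 -> H2 at depth 12
  Q 173.136.2.202: descend 1010110110001 ; hops seen [H3,H0] ; pick H0
  Q 212.50.31.1: descend 110101000011001000011111 ; hops seen [H3,H3] ; pick H3

== LOOKUPS ==
["H5","H5","H3","H0","H3"]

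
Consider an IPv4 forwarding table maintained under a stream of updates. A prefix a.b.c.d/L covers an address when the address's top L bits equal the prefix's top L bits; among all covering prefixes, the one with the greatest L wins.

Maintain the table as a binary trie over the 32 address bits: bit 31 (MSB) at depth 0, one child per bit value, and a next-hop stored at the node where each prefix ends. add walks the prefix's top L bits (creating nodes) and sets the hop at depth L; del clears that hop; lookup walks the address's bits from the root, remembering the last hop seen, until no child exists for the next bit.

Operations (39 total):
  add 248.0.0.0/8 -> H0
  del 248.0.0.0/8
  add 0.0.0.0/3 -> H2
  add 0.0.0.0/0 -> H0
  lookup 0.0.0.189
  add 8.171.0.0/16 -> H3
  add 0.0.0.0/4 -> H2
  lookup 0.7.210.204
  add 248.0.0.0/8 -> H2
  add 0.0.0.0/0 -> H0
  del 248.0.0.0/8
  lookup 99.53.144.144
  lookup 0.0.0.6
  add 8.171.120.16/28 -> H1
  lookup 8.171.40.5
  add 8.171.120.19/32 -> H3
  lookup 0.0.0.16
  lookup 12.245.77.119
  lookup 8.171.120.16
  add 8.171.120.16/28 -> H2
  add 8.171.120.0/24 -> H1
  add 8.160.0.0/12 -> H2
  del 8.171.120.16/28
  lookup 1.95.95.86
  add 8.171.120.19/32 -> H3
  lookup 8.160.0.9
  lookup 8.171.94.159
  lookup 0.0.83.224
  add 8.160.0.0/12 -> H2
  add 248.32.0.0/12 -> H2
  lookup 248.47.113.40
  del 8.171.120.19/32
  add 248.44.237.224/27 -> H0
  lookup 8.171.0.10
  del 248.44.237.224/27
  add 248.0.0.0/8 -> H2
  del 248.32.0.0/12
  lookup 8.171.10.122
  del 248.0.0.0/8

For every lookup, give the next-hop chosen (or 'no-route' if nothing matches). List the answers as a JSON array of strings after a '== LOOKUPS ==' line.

Process each operation:
  add 248.0.0.0/8 -> H0 at depth 8
  - 248.0.0.0/8 clear@8
  add 0.0.0.0/3 -> H2 at depth 3
  add 0.0.0.0/0 -> H0 at depth 0
  Q 0.0.0.189: descend 000 ; hops seen [H0,H2] ; pick H2
  add 8.171.0.0/16 -> H3 at depth 16
  add 0.0.0.0/4 -> H2 at depth 4
  Q 0.7.210.204: descend 0000 ; hops seen [H0,H2,H2] ; pick H2
  add 248.0.0.0/8 -> H2 at depth 8
  add 0.0.0.0/0 -> H0 at depth 0
  - 248.0.0.0/8 clear@8
  Q 99.53.144.144: descend 0 ; hops seen [H0] ; pick H0
  Q 0.0.0.6: descend 0000 ; hops seen [H0,H2,H2] ; pick H2
  add 8.171.120.16/28 -> H1 at depth 28
  Q 8.171.40.5: descend 00001000101010110 ; hops seen [H0,H2,H2,H3] ; pick H3
  add 8.171.120.19/32 -> H3 at depth 32
  Q 0.0.0.16: descend 0000 ; hops seen [H0,H2,H2] ; pick H2
  Q 12.245.77.119: descend 00001 ; hops seen [H0,H2,H2] ; pick H2
  Q 8.171.120.16: descend 000010001010101101111000000100 ; hops seen [H0,H2,H2,H3,H1] ; pick H1
  add 8.171.120.16/28 -> H2 at depth 28
  add 8.171.120.0/24 -> H1 at depth 24
  add 8.160.0.0/12 -> H2 at depth 12
  - 8.171.120.16/28 clear@28
  Q 1.95.95.86: descend 0000 ; hops seen [H0,H2,H2] ; pick H2
  add 8.171.120.19/32 -> H3 at depth 32
  Q 8.160.0.9: descend 000010001010 ; hops seen [H0,H2,H2,H2] ; pick H2
  Q 8.171.94.159: descend 000010001010101101 ; hops seen [H0,H2,H2,H2,H3] ; pick H3
  Q 0.0.83.224: descend 0000 ; hops seen [H0,H2,H2] ; pick H2
  add 8.160.0.0/12 -> H2 at depth 12
  add 248.32.0.0/12 -> H2 at depth 12
  Q 248.47.113.40: descend 111110000010 ; hops seen [H0,H2] ; pick H2
  - 8.171.120.19/32 clear@32
  add 248.44.237.224/27 -> H0 at depth 27
  Q 8.171.0.10: descend 00001000101010110 ; hops seen [H0,H2,H2,H2,H3] ; pick H3
  - 248.44.237.224/27 clear@27
  add 248.0.0.0/8 -> H2 at depth 8
  - 248.32.0.0/12 clear@12
  Q 8.171.10.122: descend 00001000101010110 ; hops seen [H0,H2,H2,H2,H3] ; pick H3
  - 248.0.0.0/8 clear@8

== LOOKUPS ==
["H2","H2","H0","H2","H3","H2","H2","H1","H2","H2","H3","H2","H2","H3","H3"]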